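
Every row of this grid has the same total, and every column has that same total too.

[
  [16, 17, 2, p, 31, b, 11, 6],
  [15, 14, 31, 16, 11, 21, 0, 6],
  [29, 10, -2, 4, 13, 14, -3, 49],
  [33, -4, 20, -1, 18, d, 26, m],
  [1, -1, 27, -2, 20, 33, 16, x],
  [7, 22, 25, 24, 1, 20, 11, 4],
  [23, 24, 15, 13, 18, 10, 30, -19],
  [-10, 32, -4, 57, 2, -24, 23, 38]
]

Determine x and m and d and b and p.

x = 20, m = 10, d = 12, b = 28, p = 3

Rows 2 and 3 both sum to 114, so that's the common total.
The known cells in column 4 total 111, leaving 114 − 111 = 3 for the blank.
The known cells in row 1 total 86, leaving 114 − 86 = 28 for the blank.
The known cells in row 5 total 94, leaving 114 − 94 = 20 for the blank.
The known cells in column 8 total 104, leaving 114 − 104 = 10 for the blank.
The known cells in row 4 total 102, leaving 114 − 102 = 12 for the blank.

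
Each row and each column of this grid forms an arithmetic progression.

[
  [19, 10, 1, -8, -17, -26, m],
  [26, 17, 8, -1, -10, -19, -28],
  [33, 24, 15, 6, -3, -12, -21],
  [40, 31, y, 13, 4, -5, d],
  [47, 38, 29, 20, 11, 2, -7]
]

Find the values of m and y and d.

m = -35, y = 22, d = -14

Along each row the entries change by -9 per step; down each column they change by 7.
Row 1: from 19 at column 1, stepping by -9 to column 7 gives -35.
Row 4: from 40 at column 1, stepping by -9 to column 3 gives 22.
Row 4: from 40 at column 1, stepping by -9 to column 7 gives -14.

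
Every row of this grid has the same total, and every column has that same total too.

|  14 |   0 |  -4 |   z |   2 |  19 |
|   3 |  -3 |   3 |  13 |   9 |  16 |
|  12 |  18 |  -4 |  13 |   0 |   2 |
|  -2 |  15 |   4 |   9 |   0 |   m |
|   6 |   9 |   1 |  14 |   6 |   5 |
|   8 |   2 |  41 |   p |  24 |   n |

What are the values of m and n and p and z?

Rows 2 and 3 both sum to 41, so that's the common total.
Row 4: -2 + 15 + 4 + 9 + 0 = 26, so its missing entry is 41 − 26 = 15.
Column 6: 19 + 16 + 2 + 15 + 5 = 57, so its missing entry is 41 − 57 = -16.
Row 6: 8 + 2 + 41 + 24 − 16 = 59, so its missing entry is 41 − 59 = -18.
Row 1: 14 + 0 − 4 + 2 + 19 = 31, so its missing entry is 41 − 31 = 10.

m = 15, n = -16, p = -18, z = 10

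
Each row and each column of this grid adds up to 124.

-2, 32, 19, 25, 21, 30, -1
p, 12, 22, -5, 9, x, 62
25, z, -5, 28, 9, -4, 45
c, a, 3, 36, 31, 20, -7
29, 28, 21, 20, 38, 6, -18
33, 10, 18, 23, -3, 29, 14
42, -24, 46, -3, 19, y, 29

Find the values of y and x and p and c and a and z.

y = 15, x = 28, p = -4, c = 1, a = 40, z = 26

Row 3 has 25 − 5 + 28 + 9 − 4 + 45 = 98; the blank must be 124 − 98 = 26.
Row 7 has 42 − 24 + 46 − 3 + 19 + 29 = 109; the blank must be 124 − 109 = 15.
Column 6 has 30 − 4 + 20 + 6 + 29 + 15 = 96; the blank must be 124 − 96 = 28.
Column 2 has 32 + 12 + 26 + 28 + 10 − 24 = 84; the blank must be 124 − 84 = 40.
Row 4 has 40 + 3 + 36 + 31 + 20 − 7 = 123; the blank must be 124 − 123 = 1.
Row 2 has 12 + 22 − 5 + 9 + 28 + 62 = 128; the blank must be 124 − 128 = -4.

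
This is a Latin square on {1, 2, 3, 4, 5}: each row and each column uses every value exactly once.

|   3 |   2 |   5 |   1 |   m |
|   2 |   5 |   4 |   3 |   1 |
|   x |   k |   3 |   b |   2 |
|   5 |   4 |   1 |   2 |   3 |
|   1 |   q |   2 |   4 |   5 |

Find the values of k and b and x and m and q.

At (row 1, col 5): row 1 already has {1, 2, 3, 5}, so the value is 4.
Cell (3,1): column 1 already has {1, 2, 3, 5} → 4.
For row 3, column 4: column 4 already has {1, 2, 3, 4}; that leaves 5.
At (row 3, col 2): row 3 already has {2, 3, 4, 5}, so the value is 1.
At (row 5, col 2): row 5 already has {1, 2, 4, 5}, so the value is 3.

k = 1, b = 5, x = 4, m = 4, q = 3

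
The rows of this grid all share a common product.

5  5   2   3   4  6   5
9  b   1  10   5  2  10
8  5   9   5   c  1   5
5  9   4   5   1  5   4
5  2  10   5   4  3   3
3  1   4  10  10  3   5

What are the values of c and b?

c = 2, b = 2

Rows 1 and 5 each multiply to 18000, so every row has product 18000.
Row 3: 8×5×9×5×1×5 = 9000, so the missing entry is 18000 ÷ 9000 = 2.
Row 2: 9×1×10×5×2×10 = 9000, so the missing entry is 18000 ÷ 9000 = 2.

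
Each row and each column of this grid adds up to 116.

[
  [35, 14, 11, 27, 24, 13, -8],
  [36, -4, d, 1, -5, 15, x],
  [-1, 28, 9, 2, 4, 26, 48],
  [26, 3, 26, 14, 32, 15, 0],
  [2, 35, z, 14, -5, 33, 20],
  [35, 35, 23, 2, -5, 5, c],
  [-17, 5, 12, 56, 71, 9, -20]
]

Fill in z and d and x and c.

Row 6 has 35 + 35 + 23 + 2 − 5 + 5 = 95; the blank must be 116 − 95 = 21.
Column 7 has -8 + 48 + 0 + 20 + 21 − 20 = 61; the blank must be 116 − 61 = 55.
Row 2 has 36 − 4 + 1 − 5 + 15 + 55 = 98; the blank must be 116 − 98 = 18.
Row 5 has 2 + 35 + 14 − 5 + 33 + 20 = 99; the blank must be 116 − 99 = 17.

z = 17, d = 18, x = 55, c = 21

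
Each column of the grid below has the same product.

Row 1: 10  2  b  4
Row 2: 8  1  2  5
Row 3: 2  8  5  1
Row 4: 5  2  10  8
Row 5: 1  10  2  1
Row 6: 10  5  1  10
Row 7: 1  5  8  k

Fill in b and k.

Columns 1 and 2 each multiply to 8000, so every column has product 8000.
Column 3: 2×5×10×2×1×8 = 1600, so the missing entry is 8000 ÷ 1600 = 5.
Column 4: 4×5×1×8×1×10 = 1600, so the missing entry is 8000 ÷ 1600 = 5.

b = 5, k = 5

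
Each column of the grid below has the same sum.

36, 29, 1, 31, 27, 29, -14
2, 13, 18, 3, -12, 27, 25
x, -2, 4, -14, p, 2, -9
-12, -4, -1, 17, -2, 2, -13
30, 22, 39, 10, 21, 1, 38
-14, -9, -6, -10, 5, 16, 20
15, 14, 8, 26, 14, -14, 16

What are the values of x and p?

Column 4 sums to 63 and so does column 6; that's the common total.
In column 1 the known cells total 57, leaving 63 − 57 = 6.
In column 5 the known cells total 53, leaving 63 − 53 = 10.

x = 6, p = 10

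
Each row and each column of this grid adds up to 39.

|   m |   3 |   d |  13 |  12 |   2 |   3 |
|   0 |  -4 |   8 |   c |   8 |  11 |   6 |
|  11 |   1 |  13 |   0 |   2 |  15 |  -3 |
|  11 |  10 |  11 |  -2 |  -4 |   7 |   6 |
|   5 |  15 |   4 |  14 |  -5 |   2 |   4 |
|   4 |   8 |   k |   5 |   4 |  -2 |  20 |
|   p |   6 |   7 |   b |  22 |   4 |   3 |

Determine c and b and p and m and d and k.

Row 2: 0 − 4 + 8 + 8 + 11 + 6 = 29, so its missing entry is 39 − 29 = 10.
Column 4: 13 + 10 + 0 − 2 + 14 + 5 = 40, so its missing entry is 39 − 40 = -1.
Row 7: 6 + 7 − 1 + 22 + 4 + 3 = 41, so its missing entry is 39 − 41 = -2.
Column 1: 0 + 11 + 11 + 5 + 4 − 2 = 29, so its missing entry is 39 − 29 = 10.
Row 1: 10 + 3 + 13 + 12 + 2 + 3 = 43, so its missing entry is 39 − 43 = -4.
Row 6: 4 + 8 + 5 + 4 − 2 + 20 = 39, so its missing entry is 39 − 39 = 0.

c = 10, b = -1, p = -2, m = 10, d = -4, k = 0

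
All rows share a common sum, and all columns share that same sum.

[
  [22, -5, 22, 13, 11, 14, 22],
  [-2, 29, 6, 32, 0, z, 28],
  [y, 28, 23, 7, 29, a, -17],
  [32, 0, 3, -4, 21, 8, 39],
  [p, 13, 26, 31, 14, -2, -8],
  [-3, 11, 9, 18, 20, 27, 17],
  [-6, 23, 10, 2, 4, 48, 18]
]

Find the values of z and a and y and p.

z = 6, a = -2, y = 31, p = 25

Rows 1 and 4 both sum to 99, so that's the common total.
Row 5: 13 + 26 + 31 + 14 − 2 − 8 = 74, so its missing entry is 99 − 74 = 25.
Column 1: 22 − 2 + 32 + 25 − 3 − 6 = 68, so its missing entry is 99 − 68 = 31.
Row 3: 31 + 28 + 23 + 7 + 29 − 17 = 101, so its missing entry is 99 − 101 = -2.
Row 2: -2 + 29 + 6 + 32 + 0 + 28 = 93, so its missing entry is 99 − 93 = 6.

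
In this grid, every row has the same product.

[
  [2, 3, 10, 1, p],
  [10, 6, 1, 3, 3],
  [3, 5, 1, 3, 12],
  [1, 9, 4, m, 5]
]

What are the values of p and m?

p = 9, m = 3

Rows 2 and 3 each multiply to 540, so every row has product 540.
Row 1: 2×3×10×1 = 60, so the missing entry is 540 ÷ 60 = 9.
Row 4: 1×9×4×5 = 180, so the missing entry is 540 ÷ 180 = 3.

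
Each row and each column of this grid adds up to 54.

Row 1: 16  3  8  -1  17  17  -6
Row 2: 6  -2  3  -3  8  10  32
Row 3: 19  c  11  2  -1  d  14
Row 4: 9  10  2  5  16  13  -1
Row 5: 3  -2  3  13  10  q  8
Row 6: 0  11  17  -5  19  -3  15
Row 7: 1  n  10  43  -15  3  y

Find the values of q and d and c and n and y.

q = 19, d = -5, c = 14, n = 20, y = -8

Row 5 has 3 − 2 + 3 + 13 + 10 + 8 = 35; the blank must be 54 − 35 = 19.
Column 7 has -6 + 32 + 14 − 1 + 8 + 15 = 62; the blank must be 54 − 62 = -8.
Row 7 has 1 + 10 + 43 − 15 + 3 − 8 = 34; the blank must be 54 − 34 = 20.
Column 2 has 3 − 2 + 10 − 2 + 11 + 20 = 40; the blank must be 54 − 40 = 14.
Row 3 has 19 + 14 + 11 + 2 − 1 + 14 = 59; the blank must be 54 − 59 = -5.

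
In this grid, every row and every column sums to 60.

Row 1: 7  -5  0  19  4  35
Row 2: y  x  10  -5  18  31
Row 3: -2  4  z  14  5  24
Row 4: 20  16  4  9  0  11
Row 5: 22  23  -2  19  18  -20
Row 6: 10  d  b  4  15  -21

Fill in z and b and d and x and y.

z = 15, b = 33, d = 19, x = 3, y = 3

Row 3 has -2 + 4 + 14 + 5 + 24 = 45; the blank must be 60 − 45 = 15.
Column 1 has 7 − 2 + 20 + 22 + 10 = 57; the blank must be 60 − 57 = 3.
Row 2 has 3 + 10 − 5 + 18 + 31 = 57; the blank must be 60 − 57 = 3.
Column 2 has -5 + 3 + 4 + 16 + 23 = 41; the blank must be 60 − 41 = 19.
Row 6 has 10 + 19 + 4 + 15 − 21 = 27; the blank must be 60 − 27 = 33.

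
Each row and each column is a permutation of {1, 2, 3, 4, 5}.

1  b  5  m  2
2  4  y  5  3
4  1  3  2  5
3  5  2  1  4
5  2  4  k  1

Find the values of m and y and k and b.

m = 4, y = 1, k = 3, b = 3

For row 5, column 4: row 5 already has {1, 2, 4, 5}; that leaves 3.
For row 1, column 2: column 2 already has {1, 2, 4, 5}; that leaves 3.
At (row 2, col 3): row 2 already has {2, 3, 4, 5}, so the value is 1.
At (row 1, col 4): row 1 already has {1, 2, 3, 5}, so the value is 4.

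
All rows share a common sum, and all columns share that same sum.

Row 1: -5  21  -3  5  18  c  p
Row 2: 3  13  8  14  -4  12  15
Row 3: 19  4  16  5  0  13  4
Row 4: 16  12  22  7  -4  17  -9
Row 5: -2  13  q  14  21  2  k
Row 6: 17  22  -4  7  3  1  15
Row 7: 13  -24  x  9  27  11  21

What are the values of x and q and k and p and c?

x = 4, q = 18, k = -5, p = 20, c = 5

Rows 2 and 3 both sum to 61, so that's the common total.
Row 7: 13 − 24 + 9 + 27 + 11 + 21 = 57, so its missing entry is 61 − 57 = 4.
Column 3: -3 + 8 + 16 + 22 − 4 + 4 = 43, so its missing entry is 61 − 43 = 18.
Row 5: -2 + 13 + 18 + 14 + 21 + 2 = 66, so its missing entry is 61 − 66 = -5.
Column 7: 15 + 4 − 9 − 5 + 15 + 21 = 41, so its missing entry is 61 − 41 = 20.
Row 1: -5 + 21 − 3 + 5 + 18 + 20 = 56, so its missing entry is 61 − 56 = 5.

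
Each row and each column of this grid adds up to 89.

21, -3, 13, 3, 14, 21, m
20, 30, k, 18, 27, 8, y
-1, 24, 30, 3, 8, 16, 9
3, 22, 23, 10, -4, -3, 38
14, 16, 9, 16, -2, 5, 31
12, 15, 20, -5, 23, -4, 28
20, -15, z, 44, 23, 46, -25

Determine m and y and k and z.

Row 7: 20 − 15 + 44 + 23 + 46 − 25 = 93, so its missing entry is 89 − 93 = -4.
Column 3: 13 + 30 + 23 + 9 + 20 − 4 = 91, so its missing entry is 89 − 91 = -2.
Row 2: 20 + 30 − 2 + 18 + 27 + 8 = 101, so its missing entry is 89 − 101 = -12.
Row 1: 21 − 3 + 13 + 3 + 14 + 21 = 69, so its missing entry is 89 − 69 = 20.

m = 20, y = -12, k = -2, z = -4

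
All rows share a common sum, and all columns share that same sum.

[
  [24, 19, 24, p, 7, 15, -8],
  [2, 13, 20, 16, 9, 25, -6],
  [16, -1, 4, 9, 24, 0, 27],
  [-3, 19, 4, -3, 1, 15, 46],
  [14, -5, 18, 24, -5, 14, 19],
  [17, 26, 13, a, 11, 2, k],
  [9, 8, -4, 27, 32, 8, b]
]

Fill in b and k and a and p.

b = -1, k = 2, a = 8, p = -2

Rows 2 and 3 both sum to 79, so that's the common total.
Row 7: 9 + 8 − 4 + 27 + 32 + 8 = 80, so its missing entry is 79 − 80 = -1.
Row 1: 24 + 19 + 24 + 7 + 15 − 8 = 81, so its missing entry is 79 − 81 = -2.
Column 4: -2 + 16 + 9 − 3 + 24 + 27 = 71, so its missing entry is 79 − 71 = 8.
Row 6: 17 + 26 + 13 + 8 + 11 + 2 = 77, so its missing entry is 79 − 77 = 2.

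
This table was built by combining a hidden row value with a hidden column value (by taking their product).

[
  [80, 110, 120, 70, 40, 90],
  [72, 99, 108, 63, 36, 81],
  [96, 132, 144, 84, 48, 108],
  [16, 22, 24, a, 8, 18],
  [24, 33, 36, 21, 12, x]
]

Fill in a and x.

Each row is a constant multiple of every other row — this is a multiplication table with the headers hidden.
Row 4 is 24/120 = 1/5 times row 1, so its entry in column 4 is 70 × 1/5 = 14.
Row 5 is 36/120 = 3/10 times row 1, so its entry in column 6 is 90 × 3/10 = 27.

a = 14, x = 27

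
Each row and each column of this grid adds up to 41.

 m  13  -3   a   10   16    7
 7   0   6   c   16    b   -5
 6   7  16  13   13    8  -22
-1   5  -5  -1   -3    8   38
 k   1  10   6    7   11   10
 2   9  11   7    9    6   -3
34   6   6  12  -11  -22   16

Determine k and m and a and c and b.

k = -4, m = -3, a = 1, c = 3, b = 14

The known cells in row 5 total 45, leaving 41 − 45 = -4 for the blank.
The known cells in column 6 total 27, leaving 41 − 27 = 14 for the blank.
The known cells in column 1 total 44, leaving 41 − 44 = -3 for the blank.
The known cells in row 1 total 40, leaving 41 − 40 = 1 for the blank.
The known cells in row 2 total 38, leaving 41 − 38 = 3 for the blank.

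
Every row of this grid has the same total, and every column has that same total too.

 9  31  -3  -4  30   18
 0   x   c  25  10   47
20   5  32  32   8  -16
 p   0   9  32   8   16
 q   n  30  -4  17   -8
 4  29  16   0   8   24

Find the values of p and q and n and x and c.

Rows 1 and 3 both sum to 81, so that's the common total.
Column 3: -3 + 32 + 9 + 30 + 16 = 84, so its missing entry is 81 − 84 = -3.
Row 2: 0 − 3 + 25 + 10 + 47 = 79, so its missing entry is 81 − 79 = 2.
Row 4: 0 + 9 + 32 + 8 + 16 = 65, so its missing entry is 81 − 65 = 16.
Column 1: 9 + 0 + 20 + 16 + 4 = 49, so its missing entry is 81 − 49 = 32.
Row 5: 32 + 30 − 4 + 17 − 8 = 67, so its missing entry is 81 − 67 = 14.

p = 16, q = 32, n = 14, x = 2, c = -3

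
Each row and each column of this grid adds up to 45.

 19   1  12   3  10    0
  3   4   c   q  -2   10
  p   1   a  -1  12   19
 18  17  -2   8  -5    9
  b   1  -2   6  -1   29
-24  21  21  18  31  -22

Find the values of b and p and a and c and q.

b = 12, p = 17, a = -3, c = 19, q = 11

Row 5 has 1 − 2 + 6 − 1 + 29 = 33; the blank must be 45 − 33 = 12.
Column 1 has 19 + 3 + 18 + 12 − 24 = 28; the blank must be 45 − 28 = 17.
Row 3 has 17 + 1 − 1 + 12 + 19 = 48; the blank must be 45 − 48 = -3.
Column 3 has 12 − 3 − 2 − 2 + 21 = 26; the blank must be 45 − 26 = 19.
Row 2 has 3 + 4 + 19 − 2 + 10 = 34; the blank must be 45 − 34 = 11.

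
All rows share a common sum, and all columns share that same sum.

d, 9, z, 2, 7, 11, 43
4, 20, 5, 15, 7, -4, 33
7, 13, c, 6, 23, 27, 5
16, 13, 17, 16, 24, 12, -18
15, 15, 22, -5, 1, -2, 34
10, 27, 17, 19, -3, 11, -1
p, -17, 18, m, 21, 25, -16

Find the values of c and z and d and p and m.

Rows 2 and 4 both sum to 80, so that's the common total.
Row 3 has 7 + 13 + 6 + 23 + 27 + 5 = 81; the blank must be 80 − 81 = -1.
Column 3 has 5 − 1 + 17 + 22 + 17 + 18 = 78; the blank must be 80 − 78 = 2.
Row 1 has 9 + 2 + 2 + 7 + 11 + 43 = 74; the blank must be 80 − 74 = 6.
Column 1 has 6 + 4 + 7 + 16 + 15 + 10 = 58; the blank must be 80 − 58 = 22.
Row 7 has 22 − 17 + 18 + 21 + 25 − 16 = 53; the blank must be 80 − 53 = 27.

c = -1, z = 2, d = 6, p = 22, m = 27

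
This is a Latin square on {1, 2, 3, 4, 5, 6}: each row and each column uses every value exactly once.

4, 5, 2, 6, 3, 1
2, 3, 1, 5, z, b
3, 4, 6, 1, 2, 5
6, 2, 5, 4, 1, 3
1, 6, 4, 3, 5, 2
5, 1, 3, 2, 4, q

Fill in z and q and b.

At (row 6, col 6): row 6 already has {1, 2, 3, 4, 5}, so the value is 6.
Cell (2,5): column 5 already has {1, 2, 3, 4, 5} → 6.
At (row 2, col 6): row 2 already has {1, 2, 3, 5, 6}, so the value is 4.

z = 6, q = 6, b = 4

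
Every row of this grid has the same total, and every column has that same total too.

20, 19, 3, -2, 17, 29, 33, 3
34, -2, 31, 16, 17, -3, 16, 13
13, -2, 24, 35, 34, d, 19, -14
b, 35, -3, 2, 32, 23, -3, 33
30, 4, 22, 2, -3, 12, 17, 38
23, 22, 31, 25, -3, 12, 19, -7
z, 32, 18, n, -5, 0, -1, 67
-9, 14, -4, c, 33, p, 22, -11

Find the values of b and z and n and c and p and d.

Rows 1 and 2 both sum to 122, so that's the common total.
Row 4 has 35 − 3 + 2 + 32 + 23 − 3 + 33 = 119; the blank must be 122 − 119 = 3.
Row 3 has 13 − 2 + 24 + 35 + 34 + 19 − 14 = 109; the blank must be 122 − 109 = 13.
Column 1 has 20 + 34 + 13 + 3 + 30 + 23 − 9 = 114; the blank must be 122 − 114 = 8.
Column 6 has 29 − 3 + 13 + 23 + 12 + 12 + 0 = 86; the blank must be 122 − 86 = 36.
Row 8 has -9 + 14 − 4 + 33 + 36 + 22 − 11 = 81; the blank must be 122 − 81 = 41.
Row 7 has 8 + 32 + 18 − 5 + 0 − 1 + 67 = 119; the blank must be 122 − 119 = 3.

b = 3, z = 8, n = 3, c = 41, p = 36, d = 13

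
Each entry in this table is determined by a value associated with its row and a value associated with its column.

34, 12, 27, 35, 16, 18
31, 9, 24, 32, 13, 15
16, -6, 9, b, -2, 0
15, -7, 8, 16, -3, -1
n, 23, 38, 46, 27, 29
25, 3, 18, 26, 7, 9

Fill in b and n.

The difference between any two rows is the same in every column — this is an addition table with the headers hidden.
Row 3 minus row 1 is 0 − 18 = -18, so its entry in column 4 is 35 + (-18) = 17.
Row 5 minus row 1 is 29 − 18 = 11, so its entry in column 1 is 34 + 11 = 45.

b = 17, n = 45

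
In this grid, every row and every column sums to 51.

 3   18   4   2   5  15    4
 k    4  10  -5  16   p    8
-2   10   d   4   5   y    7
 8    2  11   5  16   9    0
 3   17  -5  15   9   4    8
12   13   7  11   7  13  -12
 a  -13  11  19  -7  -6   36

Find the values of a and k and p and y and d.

Row 7 has -13 + 11 + 19 − 7 − 6 + 36 = 40; the blank must be 51 − 40 = 11.
Column 3 has 4 + 10 + 11 − 5 + 7 + 11 = 38; the blank must be 51 − 38 = 13.
Column 1 has 3 − 2 + 8 + 3 + 12 + 11 = 35; the blank must be 51 − 35 = 16.
Row 2 has 16 + 4 + 10 − 5 + 16 + 8 = 49; the blank must be 51 − 49 = 2.
Row 3 has -2 + 10 + 13 + 4 + 5 + 7 = 37; the blank must be 51 − 37 = 14.

a = 11, k = 16, p = 2, y = 14, d = 13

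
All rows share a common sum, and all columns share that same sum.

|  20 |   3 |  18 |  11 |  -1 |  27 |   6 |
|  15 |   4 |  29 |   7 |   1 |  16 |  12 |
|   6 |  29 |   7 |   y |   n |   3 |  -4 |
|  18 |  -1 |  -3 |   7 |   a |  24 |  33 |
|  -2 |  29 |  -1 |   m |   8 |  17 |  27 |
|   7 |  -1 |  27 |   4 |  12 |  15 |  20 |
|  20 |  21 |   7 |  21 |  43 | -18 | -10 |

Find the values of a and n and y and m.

a = 6, n = 15, y = 28, m = 6

Rows 1 and 2 both sum to 84, so that's the common total.
Row 4 has 18 − 1 − 3 + 7 + 24 + 33 = 78; the blank must be 84 − 78 = 6.
Column 5 has -1 + 1 + 6 + 8 + 12 + 43 = 69; the blank must be 84 − 69 = 15.
Row 3 has 6 + 29 + 7 + 15 + 3 − 4 = 56; the blank must be 84 − 56 = 28.
Row 5 has -2 + 29 − 1 + 8 + 17 + 27 = 78; the blank must be 84 − 78 = 6.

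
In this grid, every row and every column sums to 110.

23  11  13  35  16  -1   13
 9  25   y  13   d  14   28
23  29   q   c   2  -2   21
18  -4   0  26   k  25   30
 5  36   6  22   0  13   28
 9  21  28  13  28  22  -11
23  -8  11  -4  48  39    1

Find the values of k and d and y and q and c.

k = 15, d = 1, y = 20, q = 32, c = 5

The known cells in row 4 total 95, leaving 110 − 95 = 15 for the blank.
The known cells in column 5 total 109, leaving 110 − 109 = 1 for the blank.
The known cells in row 2 total 90, leaving 110 − 90 = 20 for the blank.
The known cells in column 4 total 105, leaving 110 − 105 = 5 for the blank.
The known cells in row 3 total 78, leaving 110 − 78 = 32 for the blank.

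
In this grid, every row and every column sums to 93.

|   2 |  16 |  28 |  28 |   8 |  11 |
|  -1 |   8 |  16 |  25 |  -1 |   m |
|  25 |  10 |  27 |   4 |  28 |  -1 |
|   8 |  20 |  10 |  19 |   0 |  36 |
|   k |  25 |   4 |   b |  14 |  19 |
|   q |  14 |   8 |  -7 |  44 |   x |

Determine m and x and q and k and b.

m = 46, x = -18, q = 52, k = 7, b = 24

Column 4: 28 + 25 + 4 + 19 − 7 = 69, so its missing entry is 93 − 69 = 24.
Row 5: 25 + 4 + 24 + 14 + 19 = 86, so its missing entry is 93 − 86 = 7.
Row 2: -1 + 8 + 16 + 25 − 1 = 47, so its missing entry is 93 − 47 = 46.
Column 6: 11 + 46 − 1 + 36 + 19 = 111, so its missing entry is 93 − 111 = -18.
Row 6: 14 + 8 − 7 + 44 − 18 = 41, so its missing entry is 93 − 41 = 52.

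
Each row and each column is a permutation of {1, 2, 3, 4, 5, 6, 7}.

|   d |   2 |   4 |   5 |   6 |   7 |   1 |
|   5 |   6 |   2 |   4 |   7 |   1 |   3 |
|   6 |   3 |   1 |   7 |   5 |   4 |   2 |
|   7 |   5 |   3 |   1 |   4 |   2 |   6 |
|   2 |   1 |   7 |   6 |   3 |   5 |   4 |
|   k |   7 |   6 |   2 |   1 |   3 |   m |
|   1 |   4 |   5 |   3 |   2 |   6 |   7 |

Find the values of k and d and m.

Cell (6,7): column 7 already has {1, 2, 3, 4, 6, 7} → 5.
For row 6, column 1: row 6 already has {1, 2, 3, 5, 6, 7}; that leaves 4.
Cell (1,1): row 1 already has {1, 2, 4, 5, 6, 7} → 3.

k = 4, d = 3, m = 5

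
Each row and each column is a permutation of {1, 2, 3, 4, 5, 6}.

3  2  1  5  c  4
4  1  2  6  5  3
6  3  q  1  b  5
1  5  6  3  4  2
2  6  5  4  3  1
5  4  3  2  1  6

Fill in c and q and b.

For row 1, column 5: row 1 already has {1, 2, 3, 4, 5}; that leaves 6.
Cell (3,5): column 5 already has {1, 3, 4, 5, 6} → 2.
For row 3, column 3: row 3 already has {1, 2, 3, 5, 6}; that leaves 4.

c = 6, q = 4, b = 2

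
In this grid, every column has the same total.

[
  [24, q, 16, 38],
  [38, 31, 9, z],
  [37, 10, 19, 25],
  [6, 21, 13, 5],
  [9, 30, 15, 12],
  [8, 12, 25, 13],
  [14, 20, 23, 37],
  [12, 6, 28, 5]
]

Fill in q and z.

Column 1 sums to 148 and so does column 3; that's the common total.
In column 2 the known cells total 130, leaving 148 − 130 = 18.
In column 4 the known cells total 135, leaving 148 − 135 = 13.

q = 18, z = 13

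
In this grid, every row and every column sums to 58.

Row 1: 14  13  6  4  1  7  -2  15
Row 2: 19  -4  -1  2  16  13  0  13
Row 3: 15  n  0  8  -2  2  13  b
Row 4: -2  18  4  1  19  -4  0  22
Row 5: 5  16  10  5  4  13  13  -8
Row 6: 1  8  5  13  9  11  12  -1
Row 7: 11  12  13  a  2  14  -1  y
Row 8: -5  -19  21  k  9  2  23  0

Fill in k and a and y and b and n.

k = 27, a = -2, y = 9, b = 8, n = 14

The known cells in column 2 total 44, leaving 58 − 44 = 14 for the blank.
The known cells in row 3 total 50, leaving 58 − 50 = 8 for the blank.
The known cells in row 8 total 31, leaving 58 − 31 = 27 for the blank.
The known cells in column 8 total 49, leaving 58 − 49 = 9 for the blank.
The known cells in row 7 total 60, leaving 58 − 60 = -2 for the blank.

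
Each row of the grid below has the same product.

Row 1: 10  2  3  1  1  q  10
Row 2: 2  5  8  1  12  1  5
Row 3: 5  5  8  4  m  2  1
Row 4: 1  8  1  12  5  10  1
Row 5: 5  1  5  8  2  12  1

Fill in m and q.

m = 3, q = 8

Rows 4 and 5 each multiply to 4800, so every row has product 4800.
Row 3: 5×5×8×4×2×1 = 1600, so the missing entry is 4800 ÷ 1600 = 3.
Row 1: 10×2×3×1×1×10 = 600, so the missing entry is 4800 ÷ 600 = 8.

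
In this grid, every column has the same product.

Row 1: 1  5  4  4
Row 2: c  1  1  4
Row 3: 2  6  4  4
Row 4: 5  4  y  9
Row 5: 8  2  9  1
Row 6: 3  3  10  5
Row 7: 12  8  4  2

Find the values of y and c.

y = 1, c = 2

Columns 2 and 4 each multiply to 5760, so every column has product 5760.
Column 3: 4×1×4×9×10×4 = 5760, so the missing entry is 5760 ÷ 5760 = 1.
Column 1: 1×2×5×8×3×12 = 2880, so the missing entry is 5760 ÷ 2880 = 2.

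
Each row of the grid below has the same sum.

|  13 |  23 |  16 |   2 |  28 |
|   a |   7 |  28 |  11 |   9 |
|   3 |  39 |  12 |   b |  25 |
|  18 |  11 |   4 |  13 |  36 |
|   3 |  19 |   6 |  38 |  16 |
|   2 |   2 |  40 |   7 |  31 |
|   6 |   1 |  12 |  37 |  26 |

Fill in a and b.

Row 6 sums to 82 and so does row 7; that's the common total.
In row 2 the known cells total 55, leaving 82 − 55 = 27.
In row 3 the known cells total 79, leaving 82 − 79 = 3.

a = 27, b = 3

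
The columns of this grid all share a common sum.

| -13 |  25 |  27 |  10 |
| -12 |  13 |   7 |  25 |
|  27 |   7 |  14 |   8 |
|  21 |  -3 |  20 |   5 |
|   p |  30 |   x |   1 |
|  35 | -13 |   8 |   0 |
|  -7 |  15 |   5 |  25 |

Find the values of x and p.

x = -7, p = 23

The complete columns each total 74.
Column 3 is missing 74 − 81 = -7 (since 27 + 7 + 14 + 20 + 8 + 5 = 81).
Column 1 is missing 74 − 51 = 23 (since -13 − 12 + 27 + 21 + 35 − 7 = 51).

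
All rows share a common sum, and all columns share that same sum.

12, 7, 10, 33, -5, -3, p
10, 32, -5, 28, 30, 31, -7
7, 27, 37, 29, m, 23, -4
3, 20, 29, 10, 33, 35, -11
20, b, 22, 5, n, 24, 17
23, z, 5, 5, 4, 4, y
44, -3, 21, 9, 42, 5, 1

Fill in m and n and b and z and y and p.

m = 0, n = 15, b = 16, z = 20, y = 58, p = 65

Rows 2 and 4 both sum to 119, so that's the common total.
The known cells in row 3 total 119, leaving 119 − 119 = 0 for the blank.
The known cells in column 5 total 104, leaving 119 − 104 = 15 for the blank.
The known cells in row 1 total 54, leaving 119 − 54 = 65 for the blank.
The known cells in column 7 total 61, leaving 119 − 61 = 58 for the blank.
The known cells in row 6 total 99, leaving 119 − 99 = 20 for the blank.
The known cells in row 5 total 103, leaving 119 − 103 = 16 for the blank.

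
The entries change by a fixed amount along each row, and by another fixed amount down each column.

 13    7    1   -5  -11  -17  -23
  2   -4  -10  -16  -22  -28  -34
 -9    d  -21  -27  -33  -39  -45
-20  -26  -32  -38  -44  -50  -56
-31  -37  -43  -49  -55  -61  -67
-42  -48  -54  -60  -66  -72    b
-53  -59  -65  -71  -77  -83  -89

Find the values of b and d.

b = -78, d = -15

Along each row the entries change by -6 per step; down each column they change by -11.
Row 6: from -42 at column 1, stepping by -6 to column 7 gives -78.
Row 3: from -9 at column 1, stepping by -6 to column 2 gives -15.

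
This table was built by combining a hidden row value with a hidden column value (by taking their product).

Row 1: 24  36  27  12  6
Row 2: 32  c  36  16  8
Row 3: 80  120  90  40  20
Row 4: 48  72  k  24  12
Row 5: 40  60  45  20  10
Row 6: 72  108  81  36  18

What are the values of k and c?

k = 54, c = 48

Each row is a constant multiple of every other row — this is a multiplication table with the headers hidden.
Row 4 is 48/24 = 2/1 times row 1, so its entry in column 3 is 27 × 2/1 = 54.
Row 2 is 32/24 = 4/3 times row 1, so its entry in column 2 is 36 × 4/3 = 48.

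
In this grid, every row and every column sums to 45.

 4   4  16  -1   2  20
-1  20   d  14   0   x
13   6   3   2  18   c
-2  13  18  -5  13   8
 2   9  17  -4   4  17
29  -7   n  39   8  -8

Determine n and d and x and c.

n = -16, d = 7, x = 5, c = 3

Row 3 has 13 + 6 + 3 + 2 + 18 = 42; the blank must be 45 − 42 = 3.
Column 6 has 20 + 3 + 8 + 17 − 8 = 40; the blank must be 45 − 40 = 5.
Row 2 has -1 + 20 + 14 + 0 + 5 = 38; the blank must be 45 − 38 = 7.
Row 6 has 29 − 7 + 39 + 8 − 8 = 61; the blank must be 45 − 61 = -16.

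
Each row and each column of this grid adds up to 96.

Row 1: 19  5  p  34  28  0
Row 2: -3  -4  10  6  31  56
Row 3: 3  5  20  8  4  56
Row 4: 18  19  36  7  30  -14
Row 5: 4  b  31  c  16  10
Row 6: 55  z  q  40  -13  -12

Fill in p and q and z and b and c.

p = 10, q = -11, z = 37, b = 34, c = 1

Column 4: 34 + 6 + 8 + 7 + 40 = 95, so its missing entry is 96 − 95 = 1.
Row 1: 19 + 5 + 34 + 28 + 0 = 86, so its missing entry is 96 − 86 = 10.
Row 5: 4 + 31 + 1 + 16 + 10 = 62, so its missing entry is 96 − 62 = 34.
Column 2: 5 − 4 + 5 + 19 + 34 = 59, so its missing entry is 96 − 59 = 37.
Row 6: 55 + 37 + 40 − 13 − 12 = 107, so its missing entry is 96 − 107 = -11.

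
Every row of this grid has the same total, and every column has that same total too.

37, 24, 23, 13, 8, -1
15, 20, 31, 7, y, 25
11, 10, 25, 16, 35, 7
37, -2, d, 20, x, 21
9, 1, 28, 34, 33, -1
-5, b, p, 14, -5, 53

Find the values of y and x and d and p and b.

Rows 1 and 3 both sum to 104, so that's the common total.
Column 2 has 24 + 20 + 10 − 2 + 1 = 53; the blank must be 104 − 53 = 51.
Row 2 has 15 + 20 + 31 + 7 + 25 = 98; the blank must be 104 − 98 = 6.
Column 5 has 8 + 6 + 35 + 33 − 5 = 77; the blank must be 104 − 77 = 27.
Row 4 has 37 − 2 + 20 + 27 + 21 = 103; the blank must be 104 − 103 = 1.
Row 6 has -5 + 51 + 14 − 5 + 53 = 108; the blank must be 104 − 108 = -4.

y = 6, x = 27, d = 1, p = -4, b = 51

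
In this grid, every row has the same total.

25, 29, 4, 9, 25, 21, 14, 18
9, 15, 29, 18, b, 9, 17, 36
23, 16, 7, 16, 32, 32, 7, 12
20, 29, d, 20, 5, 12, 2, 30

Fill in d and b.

d = 27, b = 12

Rows 1 and 3 both add up to 145, so every row sums to 145.
Row 4: 20 + 29 + 20 + 5 + 12 + 2 + 30 = 118, so the missing entry is 145 − 118 = 27.
Row 2: 9 + 15 + 29 + 18 + 9 + 17 + 36 = 133, so the missing entry is 145 − 133 = 12.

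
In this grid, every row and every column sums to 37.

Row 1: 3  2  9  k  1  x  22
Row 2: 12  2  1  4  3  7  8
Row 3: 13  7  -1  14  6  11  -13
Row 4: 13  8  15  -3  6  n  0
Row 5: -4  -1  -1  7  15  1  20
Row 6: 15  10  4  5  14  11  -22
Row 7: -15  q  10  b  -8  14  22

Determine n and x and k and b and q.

Column 2 has 2 + 2 + 7 + 8 − 1 + 10 = 28; the blank must be 37 − 28 = 9.
Row 7 has -15 + 9 + 10 − 8 + 14 + 22 = 32; the blank must be 37 − 32 = 5.
Column 4 has 4 + 14 − 3 + 7 + 5 + 5 = 32; the blank must be 37 − 32 = 5.
Row 1 has 3 + 2 + 9 + 5 + 1 + 22 = 42; the blank must be 37 − 42 = -5.
Row 4 has 13 + 8 + 15 − 3 + 6 + 0 = 39; the blank must be 37 − 39 = -2.

n = -2, x = -5, k = 5, b = 5, q = 9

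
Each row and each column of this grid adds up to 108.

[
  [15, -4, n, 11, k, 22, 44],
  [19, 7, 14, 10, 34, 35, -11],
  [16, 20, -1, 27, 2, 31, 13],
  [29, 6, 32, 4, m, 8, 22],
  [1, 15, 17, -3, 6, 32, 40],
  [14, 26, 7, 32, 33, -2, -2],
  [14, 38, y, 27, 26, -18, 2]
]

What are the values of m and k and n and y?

Row 4: 29 + 6 + 32 + 4 + 8 + 22 = 101, so its missing entry is 108 − 101 = 7.
Column 5: 34 + 2 + 7 + 6 + 33 + 26 = 108, so its missing entry is 108 − 108 = 0.
Row 1: 15 − 4 + 11 + 0 + 22 + 44 = 88, so its missing entry is 108 − 88 = 20.
Row 7: 14 + 38 + 27 + 26 − 18 + 2 = 89, so its missing entry is 108 − 89 = 19.

m = 7, k = 0, n = 20, y = 19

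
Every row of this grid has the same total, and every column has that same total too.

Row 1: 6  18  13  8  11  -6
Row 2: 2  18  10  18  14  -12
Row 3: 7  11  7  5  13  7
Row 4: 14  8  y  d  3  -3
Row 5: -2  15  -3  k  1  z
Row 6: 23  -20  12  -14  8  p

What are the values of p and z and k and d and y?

p = 41, z = 23, k = 16, d = 17, y = 11

Rows 1 and 2 both sum to 50, so that's the common total.
The known cells in row 6 total 9, leaving 50 − 9 = 41 for the blank.
The known cells in column 6 total 27, leaving 50 − 27 = 23 for the blank.
The known cells in row 5 total 34, leaving 50 − 34 = 16 for the blank.
The known cells in column 4 total 33, leaving 50 − 33 = 17 for the blank.
The known cells in row 4 total 39, leaving 50 − 39 = 11 for the blank.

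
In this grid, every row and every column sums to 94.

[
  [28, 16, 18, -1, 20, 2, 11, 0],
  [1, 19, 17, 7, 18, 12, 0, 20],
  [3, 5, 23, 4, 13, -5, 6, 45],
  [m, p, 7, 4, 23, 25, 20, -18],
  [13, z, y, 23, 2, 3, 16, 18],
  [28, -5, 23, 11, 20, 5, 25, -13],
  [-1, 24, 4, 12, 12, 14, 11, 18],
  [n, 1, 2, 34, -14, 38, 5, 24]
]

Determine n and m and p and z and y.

Row 8 has 1 + 2 + 34 − 14 + 38 + 5 + 24 = 90; the blank must be 94 − 90 = 4.
Column 3 has 18 + 17 + 23 + 7 + 23 + 4 + 2 = 94; the blank must be 94 − 94 = 0.
Column 1 has 28 + 1 + 3 + 13 + 28 − 1 + 4 = 76; the blank must be 94 − 76 = 18.
Row 4 has 18 + 7 + 4 + 23 + 25 + 20 − 18 = 79; the blank must be 94 − 79 = 15.
Row 5 has 13 + 0 + 23 + 2 + 3 + 16 + 18 = 75; the blank must be 94 − 75 = 19.

n = 4, m = 18, p = 15, z = 19, y = 0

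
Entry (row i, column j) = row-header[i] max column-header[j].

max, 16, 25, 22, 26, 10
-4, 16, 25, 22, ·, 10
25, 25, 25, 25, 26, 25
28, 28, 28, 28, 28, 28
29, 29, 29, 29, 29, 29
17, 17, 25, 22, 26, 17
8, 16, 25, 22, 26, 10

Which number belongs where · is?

max(-4, 26) = 26.

26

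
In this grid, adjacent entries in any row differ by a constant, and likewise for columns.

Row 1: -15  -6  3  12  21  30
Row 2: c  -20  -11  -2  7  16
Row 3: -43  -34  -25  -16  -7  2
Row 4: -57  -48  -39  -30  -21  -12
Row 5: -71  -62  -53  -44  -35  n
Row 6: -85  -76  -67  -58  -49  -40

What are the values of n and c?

Along each row the entries change by 9 per step; down each column they change by -14.
Row 5: from -71 at column 1, stepping by 9 to column 6 gives -26.
Row 2: from -20 at column 2, stepping by 9 to column 1 gives -29.

n = -26, c = -29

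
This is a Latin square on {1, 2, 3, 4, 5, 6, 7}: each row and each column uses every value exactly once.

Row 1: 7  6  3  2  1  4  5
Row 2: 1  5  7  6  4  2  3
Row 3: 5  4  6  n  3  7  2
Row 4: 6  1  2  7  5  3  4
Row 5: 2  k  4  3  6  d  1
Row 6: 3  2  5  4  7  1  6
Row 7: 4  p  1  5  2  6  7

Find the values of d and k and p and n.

At (row 3, col 4): row 3 already has {2, 3, 4, 5, 6, 7}, so the value is 1.
Cell (7,2): row 7 already has {1, 2, 4, 5, 6, 7} → 3.
For row 5, column 6: column 6 already has {1, 2, 3, 4, 6, 7}; that leaves 5.
At (row 5, col 2): row 5 already has {1, 2, 3, 4, 5, 6}, so the value is 7.

d = 5, k = 7, p = 3, n = 1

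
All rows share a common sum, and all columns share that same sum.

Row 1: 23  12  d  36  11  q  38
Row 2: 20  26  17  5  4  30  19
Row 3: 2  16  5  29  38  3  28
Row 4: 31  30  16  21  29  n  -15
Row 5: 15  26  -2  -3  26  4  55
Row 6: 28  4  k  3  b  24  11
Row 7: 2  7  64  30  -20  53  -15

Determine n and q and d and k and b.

n = 9, q = -2, d = 3, k = 18, b = 33

Rows 2 and 3 both sum to 121, so that's the common total.
Column 5: 11 + 4 + 38 + 29 + 26 − 20 = 88, so its missing entry is 121 − 88 = 33.
Row 4: 31 + 30 + 16 + 21 + 29 − 15 = 112, so its missing entry is 121 − 112 = 9.
Column 6: 30 + 3 + 9 + 4 + 24 + 53 = 123, so its missing entry is 121 − 123 = -2.
Row 1: 23 + 12 + 36 + 11 − 2 + 38 = 118, so its missing entry is 121 − 118 = 3.
Row 6: 28 + 4 + 3 + 33 + 24 + 11 = 103, so its missing entry is 121 − 103 = 18.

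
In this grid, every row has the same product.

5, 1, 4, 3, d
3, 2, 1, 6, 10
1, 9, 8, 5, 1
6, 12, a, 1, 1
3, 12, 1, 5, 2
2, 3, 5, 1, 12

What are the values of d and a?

d = 6, a = 5

Rows 2 and 6 each multiply to 360, so every row has product 360.
Row 1: 5×1×4×3 = 60, so the missing entry is 360 ÷ 60 = 6.
Row 4: 6×12×1×1 = 72, so the missing entry is 360 ÷ 72 = 5.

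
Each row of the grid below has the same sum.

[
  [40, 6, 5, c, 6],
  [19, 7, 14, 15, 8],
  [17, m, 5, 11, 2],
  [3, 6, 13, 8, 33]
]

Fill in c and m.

c = 6, m = 28

Row 2 sums to 63 and so does row 4; that's the common total.
In row 1 the known cells total 57, leaving 63 − 57 = 6.
In row 3 the known cells total 35, leaving 63 − 35 = 28.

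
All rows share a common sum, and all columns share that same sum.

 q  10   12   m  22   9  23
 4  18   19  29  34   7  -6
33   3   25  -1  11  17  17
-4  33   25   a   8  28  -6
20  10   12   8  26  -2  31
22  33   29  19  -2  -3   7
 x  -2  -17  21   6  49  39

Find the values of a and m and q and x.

Rows 2 and 3 both sum to 105, so that's the common total.
Row 4 has -4 + 33 + 25 + 8 + 28 − 6 = 84; the blank must be 105 − 84 = 21.
Row 7 has -2 − 17 + 21 + 6 + 49 + 39 = 96; the blank must be 105 − 96 = 9.
Column 1 has 4 + 33 − 4 + 20 + 22 + 9 = 84; the blank must be 105 − 84 = 21.
Row 1 has 21 + 10 + 12 + 22 + 9 + 23 = 97; the blank must be 105 − 97 = 8.

a = 21, m = 8, q = 21, x = 9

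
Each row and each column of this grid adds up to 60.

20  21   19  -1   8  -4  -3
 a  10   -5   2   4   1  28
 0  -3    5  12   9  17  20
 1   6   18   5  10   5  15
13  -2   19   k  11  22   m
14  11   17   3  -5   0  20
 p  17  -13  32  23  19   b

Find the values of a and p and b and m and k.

a = 20, p = -8, b = -10, m = -10, k = 7

The known cells in column 4 total 53, leaving 60 − 53 = 7 for the blank.
The known cells in row 5 total 70, leaving 60 − 70 = -10 for the blank.
The known cells in column 7 total 70, leaving 60 − 70 = -10 for the blank.
The known cells in row 7 total 68, leaving 60 − 68 = -8 for the blank.
The known cells in row 2 total 40, leaving 60 − 40 = 20 for the blank.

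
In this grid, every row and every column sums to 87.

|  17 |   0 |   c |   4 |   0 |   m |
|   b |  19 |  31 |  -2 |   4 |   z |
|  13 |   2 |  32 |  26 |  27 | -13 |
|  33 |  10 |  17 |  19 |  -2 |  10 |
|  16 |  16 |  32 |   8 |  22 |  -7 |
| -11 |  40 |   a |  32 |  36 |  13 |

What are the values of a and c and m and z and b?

a = -23, c = -2, m = 68, z = 16, b = 19

Column 1 has 17 + 13 + 33 + 16 − 11 = 68; the blank must be 87 − 68 = 19.
Row 2 has 19 + 19 + 31 − 2 + 4 = 71; the blank must be 87 − 71 = 16.
Column 6 has 16 − 13 + 10 − 7 + 13 = 19; the blank must be 87 − 19 = 68.
Row 1 has 17 + 0 + 4 + 0 + 68 = 89; the blank must be 87 − 89 = -2.
Row 6 has -11 + 40 + 32 + 36 + 13 = 110; the blank must be 87 − 110 = -23.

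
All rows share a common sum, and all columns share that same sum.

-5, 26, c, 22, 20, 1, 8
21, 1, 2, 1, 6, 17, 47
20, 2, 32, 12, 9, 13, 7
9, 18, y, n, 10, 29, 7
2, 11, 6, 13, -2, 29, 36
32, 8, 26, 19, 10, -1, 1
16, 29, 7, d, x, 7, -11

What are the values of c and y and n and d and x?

c = 23, y = -1, n = 23, d = 5, x = 42

Rows 2 and 3 both sum to 95, so that's the common total.
Column 5: 20 + 6 + 9 + 10 − 2 + 10 = 53, so its missing entry is 95 − 53 = 42.
Row 1: -5 + 26 + 22 + 20 + 1 + 8 = 72, so its missing entry is 95 − 72 = 23.
Column 3: 23 + 2 + 32 + 6 + 26 + 7 = 96, so its missing entry is 95 − 96 = -1.
Row 4: 9 + 18 − 1 + 10 + 29 + 7 = 72, so its missing entry is 95 − 72 = 23.
Row 7: 16 + 29 + 7 + 42 + 7 − 11 = 90, so its missing entry is 95 − 90 = 5.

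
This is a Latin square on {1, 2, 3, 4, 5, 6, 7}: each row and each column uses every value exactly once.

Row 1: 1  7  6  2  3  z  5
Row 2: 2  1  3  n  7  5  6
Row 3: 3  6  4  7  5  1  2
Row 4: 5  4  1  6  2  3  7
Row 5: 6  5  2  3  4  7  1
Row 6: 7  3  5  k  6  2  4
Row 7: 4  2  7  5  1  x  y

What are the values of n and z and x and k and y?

At (row 7, col 7): column 7 already has {1, 2, 4, 5, 6, 7}, so the value is 3.
At (row 7, col 6): row 7 already has {1, 2, 3, 4, 5, 7}, so the value is 6.
Cell (1,6): row 1 already has {1, 2, 3, 5, 6, 7} → 4.
At (row 6, col 4): row 6 already has {2, 3, 4, 5, 6, 7}, so the value is 1.
Cell (2,4): row 2 already has {1, 2, 3, 5, 6, 7} → 4.

n = 4, z = 4, x = 6, k = 1, y = 3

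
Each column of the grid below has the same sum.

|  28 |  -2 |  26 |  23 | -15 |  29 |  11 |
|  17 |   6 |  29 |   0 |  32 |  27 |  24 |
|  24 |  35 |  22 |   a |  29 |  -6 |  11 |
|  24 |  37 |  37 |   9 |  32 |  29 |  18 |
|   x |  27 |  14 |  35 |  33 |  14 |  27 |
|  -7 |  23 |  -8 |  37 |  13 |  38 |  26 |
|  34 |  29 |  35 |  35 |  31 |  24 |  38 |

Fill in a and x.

The complete columns each total 155.
Column 4 is missing 155 − 139 = 16 (since 23 + 0 + 9 + 35 + 37 + 35 = 139).
Column 1 is missing 155 − 120 = 35 (since 28 + 17 + 24 + 24 − 7 + 34 = 120).

a = 16, x = 35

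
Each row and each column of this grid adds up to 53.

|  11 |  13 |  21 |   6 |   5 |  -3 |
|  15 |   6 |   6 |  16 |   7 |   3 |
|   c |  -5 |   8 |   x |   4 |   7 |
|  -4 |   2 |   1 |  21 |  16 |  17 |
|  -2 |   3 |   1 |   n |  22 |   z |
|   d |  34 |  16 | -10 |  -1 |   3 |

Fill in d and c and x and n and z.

d = 11, c = 22, x = 17, n = 3, z = 26

Column 6 has -3 + 3 + 7 + 17 + 3 = 27; the blank must be 53 − 27 = 26.
Row 5 has -2 + 3 + 1 + 22 + 26 = 50; the blank must be 53 − 50 = 3.
Column 4 has 6 + 16 + 21 + 3 − 10 = 36; the blank must be 53 − 36 = 17.
Row 3 has -5 + 8 + 17 + 4 + 7 = 31; the blank must be 53 − 31 = 22.
Row 6 has 34 + 16 − 10 − 1 + 3 = 42; the blank must be 53 − 42 = 11.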